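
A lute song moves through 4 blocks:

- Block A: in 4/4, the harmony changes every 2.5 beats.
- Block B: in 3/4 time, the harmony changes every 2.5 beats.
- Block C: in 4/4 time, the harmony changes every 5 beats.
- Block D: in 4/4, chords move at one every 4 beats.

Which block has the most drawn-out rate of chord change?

Block C

A: 4 beats/bar ÷ 2.5 beats/chord = 1.6 chords/bar.
B: 3 beats/bar ÷ 2.5 beats/chord = 1.2 chords/bar.
C: 4 beats/bar ÷ 5 beats/chord = 0.8 chords/bar.
D: 4 beats/bar ÷ 4 beats/chord = 1 chord/bar.
Slowest is C at 0.8 chords/bar.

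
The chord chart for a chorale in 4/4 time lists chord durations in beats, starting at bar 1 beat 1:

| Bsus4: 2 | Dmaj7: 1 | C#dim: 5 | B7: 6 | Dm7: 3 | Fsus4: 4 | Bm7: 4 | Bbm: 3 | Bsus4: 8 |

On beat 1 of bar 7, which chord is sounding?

Bm7

Beat 1 of bar 7 is beat (7−1)×4 + 1 = 25 overall.
Running totals: Bsus4 ends at 2, Dmaj7 ends at 3, C#dim ends at 8, B7 ends at 14, Dm7 ends at 17, Fsus4 ends at 21, Bm7 ends at 25.
Beat 25 falls within Bm7.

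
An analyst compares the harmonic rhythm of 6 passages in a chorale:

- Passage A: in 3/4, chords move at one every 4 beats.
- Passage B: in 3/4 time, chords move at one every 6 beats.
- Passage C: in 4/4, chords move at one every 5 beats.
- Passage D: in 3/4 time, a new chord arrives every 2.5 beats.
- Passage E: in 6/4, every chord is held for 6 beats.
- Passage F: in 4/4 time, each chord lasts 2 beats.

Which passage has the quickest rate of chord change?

Passage F

A: each chord is 4 beats in 3/4, so 0.75 per bar.
B: each chord is 6 beats in 3/4, so 0.5 per bar.
C: each chord is 5 beats in 4/4, so 0.8 per bar.
D: each chord is 2.5 beats in 3/4, so 1.2 per bar.
E: each chord is 6 beats in 6/4, so 1 per bar.
F: each chord is 2 beats in 4/4, so 2 per bar.
Fastest is F at 2 chords/bar.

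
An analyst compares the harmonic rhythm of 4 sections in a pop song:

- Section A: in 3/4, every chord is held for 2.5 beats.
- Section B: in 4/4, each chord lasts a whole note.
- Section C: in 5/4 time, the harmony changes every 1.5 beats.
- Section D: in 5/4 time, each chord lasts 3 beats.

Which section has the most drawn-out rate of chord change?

Section B

A: 3/2.5 = 1.2 chords/bar.
B: 4/4 = 1 chord/bar.
C: 5/1.5 = 10/3 chords/bar.
D: 5/3 = 5/3 chords/bar.
Slowest is B at 1 chords/bar.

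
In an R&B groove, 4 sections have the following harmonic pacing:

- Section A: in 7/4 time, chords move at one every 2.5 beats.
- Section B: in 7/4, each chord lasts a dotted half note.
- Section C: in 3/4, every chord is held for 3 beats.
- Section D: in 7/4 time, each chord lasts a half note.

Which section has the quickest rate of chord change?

A: 7/2.5 = 2.8 chords/bar.
B: 7/3 = 7/3 chords/bar.
C: 3/3 = 1 chord/bar.
D: 7/2 = 3.5 chords/bar.
Fastest is D at 3.5 chords/bar.

Section D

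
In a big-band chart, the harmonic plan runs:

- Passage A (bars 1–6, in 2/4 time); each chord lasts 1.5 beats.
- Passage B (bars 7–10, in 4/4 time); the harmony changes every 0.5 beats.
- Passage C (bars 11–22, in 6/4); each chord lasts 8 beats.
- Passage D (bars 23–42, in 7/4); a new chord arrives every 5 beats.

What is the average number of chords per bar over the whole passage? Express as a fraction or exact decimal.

11/6 chords per bar

A: 6 × 2 = 12 beats ÷ 1.5 = 8 chords.
B: 4 × 4 = 16 beats ÷ 0.5 = 32 chords.
C: 12 × 6 = 72 beats ÷ 8 = 9 chords.
D: 20 × 7 = 140 beats ÷ 5 = 28 chords.
Overall: 77 chords over 42 bars → 77/42 = 11/6 chords per bar.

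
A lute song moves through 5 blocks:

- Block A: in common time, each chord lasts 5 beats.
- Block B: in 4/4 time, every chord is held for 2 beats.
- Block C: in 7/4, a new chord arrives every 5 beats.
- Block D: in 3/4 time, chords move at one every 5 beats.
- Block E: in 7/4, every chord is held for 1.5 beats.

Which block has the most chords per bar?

A: 4 beats/bar ÷ 5 beats/chord = 0.8 chords/bar.
B: 4 beats/bar ÷ 2 beats/chord = 2 chords/bar.
C: 7 beats/bar ÷ 5 beats/chord = 1.4 chords/bar.
D: 3 beats/bar ÷ 5 beats/chord = 0.6 chords/bar.
E: 7 beats/bar ÷ 1.5 beats/chord = 14/3 chords/bar.
Fastest is E at 14/3 chords/bar.

Block E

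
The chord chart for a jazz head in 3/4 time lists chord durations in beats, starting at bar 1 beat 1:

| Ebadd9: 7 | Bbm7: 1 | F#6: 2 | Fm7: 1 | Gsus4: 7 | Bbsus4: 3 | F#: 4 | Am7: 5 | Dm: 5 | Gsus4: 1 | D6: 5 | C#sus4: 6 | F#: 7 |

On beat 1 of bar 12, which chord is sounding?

Beat 1 of bar 12 is beat (12−1)×3 + 1 = 34 overall.
Running totals: Ebadd9 ends at 7, Bbm7 ends at 8, F#6 ends at 10, Fm7 ends at 11, Gsus4 ends at 18, Bbsus4 ends at 21, F# ends at 25, Am7 ends at 30, Dm ends at 35.
Beat 34 falls within Dm.

Dm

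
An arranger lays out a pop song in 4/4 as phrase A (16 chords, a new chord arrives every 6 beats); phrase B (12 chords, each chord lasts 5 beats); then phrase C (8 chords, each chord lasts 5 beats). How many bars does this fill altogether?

A: 16 × 6 = 96 beats = 24 bars.
B: 12 × 5 = 60 beats = 15 bars.
C: 8 × 5 = 40 beats = 10 bars.
Total: 24 + 15 + 10 = 49 bars.

49 bars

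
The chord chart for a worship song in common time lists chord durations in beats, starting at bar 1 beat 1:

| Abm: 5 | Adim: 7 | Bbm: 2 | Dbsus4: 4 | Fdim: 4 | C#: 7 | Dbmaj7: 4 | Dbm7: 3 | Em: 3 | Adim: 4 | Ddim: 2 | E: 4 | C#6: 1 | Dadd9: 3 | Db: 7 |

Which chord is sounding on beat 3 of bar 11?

Adim

Beat 3 of bar 11 is beat (11−1)×4 + 3 = 43 overall.
Running totals: Abm ends at 5, Adim ends at 12, Bbm ends at 14, Dbsus4 ends at 18, Fdim ends at 22, C# ends at 29, Dbmaj7 ends at 33, Dbm7 ends at 36, Em ends at 39, Adim ends at 43.
Beat 43 falls within Adim.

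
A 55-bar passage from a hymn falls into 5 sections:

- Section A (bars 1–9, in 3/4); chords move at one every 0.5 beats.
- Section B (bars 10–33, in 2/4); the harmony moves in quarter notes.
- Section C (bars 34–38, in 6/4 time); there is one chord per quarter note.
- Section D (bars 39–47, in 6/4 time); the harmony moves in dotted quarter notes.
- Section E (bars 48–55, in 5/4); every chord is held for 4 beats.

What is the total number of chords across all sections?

A: 9·3 = 27 beats, 27/0.5 = 54 chords.
B: 24·2 = 48 beats, 48/1 = 48 chords.
C: 5·6 = 30 beats, 30/1 = 30 chords.
D: 9·6 = 54 beats, 54/1.5 = 36 chords.
E: 8·5 = 40 beats, 40/4 = 10 chords.
Total: 54 + 48 + 30 + 36 + 10 = 178.

178 chords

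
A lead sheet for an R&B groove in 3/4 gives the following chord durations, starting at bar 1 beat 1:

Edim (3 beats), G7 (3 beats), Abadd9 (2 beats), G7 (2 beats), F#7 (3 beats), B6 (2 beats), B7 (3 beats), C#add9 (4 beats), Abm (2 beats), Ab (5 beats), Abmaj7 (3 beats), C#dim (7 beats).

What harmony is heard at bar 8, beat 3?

Abm

Beat 3 of bar 8 is beat (8−1)×3 + 3 = 24 overall.
Running totals: Edim ends at 3, G7 ends at 6, Abadd9 ends at 8, G7 ends at 10, F#7 ends at 13, B6 ends at 15, B7 ends at 18, C#add9 ends at 22, Abm ends at 24.
Beat 24 falls within Abm.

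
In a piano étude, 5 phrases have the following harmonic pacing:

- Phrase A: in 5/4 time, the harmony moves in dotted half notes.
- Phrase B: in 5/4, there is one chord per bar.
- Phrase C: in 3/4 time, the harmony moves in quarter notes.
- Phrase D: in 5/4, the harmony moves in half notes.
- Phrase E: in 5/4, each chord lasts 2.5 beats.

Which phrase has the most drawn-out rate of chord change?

Phrase B

A: 5/3 = 5/3 chords/bar.
B: 5/5 = 1 chord/bar.
C: 3/1 = 3 chords/bar.
D: 5/2 = 2.5 chords/bar.
E: 5/2.5 = 2 chords/bar.
Slowest is B at 1 chords/bar.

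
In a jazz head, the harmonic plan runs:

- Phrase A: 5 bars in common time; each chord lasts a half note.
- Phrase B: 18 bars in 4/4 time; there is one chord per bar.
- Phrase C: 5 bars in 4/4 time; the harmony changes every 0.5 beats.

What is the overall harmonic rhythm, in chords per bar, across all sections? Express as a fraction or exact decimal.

17/7 chords per bar

A: 5 bars of 4 beats is 20 beats; at 2 beats each that's 10 chords.
B: 18 bars of 4 beats is 72 beats; at 4 beats each that's 18 chords.
C: 5 bars of 4 beats is 20 beats; at 0.5 beats each that's 40 chords.
Overall: 68 chords over 28 bars → 68/28 = 17/7 chords per bar.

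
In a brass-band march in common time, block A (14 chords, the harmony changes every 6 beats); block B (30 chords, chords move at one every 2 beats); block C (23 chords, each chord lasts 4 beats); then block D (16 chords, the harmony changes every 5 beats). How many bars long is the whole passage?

79 bars

A: 14 × 6 = 84 beats = 21 bars.
B: 30 × 2 = 60 beats = 15 bars.
C: 23 × 4 = 92 beats = 23 bars.
D: 16 × 5 = 80 beats = 20 bars.
Total: 21 + 15 + 23 + 20 = 79 bars.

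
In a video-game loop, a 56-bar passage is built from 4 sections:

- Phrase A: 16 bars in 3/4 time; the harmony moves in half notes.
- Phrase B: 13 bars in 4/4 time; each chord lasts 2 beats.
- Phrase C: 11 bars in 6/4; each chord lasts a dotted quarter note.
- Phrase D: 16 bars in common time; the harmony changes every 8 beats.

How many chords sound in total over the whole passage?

102 chords

A: 16 bars × 3 beats = 48 beats; 2 beats/chord → 24 chords.
B: 13 bars × 4 beats = 52 beats; 2 beats/chord → 26 chords.
C: 11 bars × 6 beats = 66 beats; 1.5 beats/chord → 44 chords.
D: 16 bars × 4 beats = 64 beats; 8 beats/chord → 8 chords.
Total: 24 + 26 + 44 + 8 = 102.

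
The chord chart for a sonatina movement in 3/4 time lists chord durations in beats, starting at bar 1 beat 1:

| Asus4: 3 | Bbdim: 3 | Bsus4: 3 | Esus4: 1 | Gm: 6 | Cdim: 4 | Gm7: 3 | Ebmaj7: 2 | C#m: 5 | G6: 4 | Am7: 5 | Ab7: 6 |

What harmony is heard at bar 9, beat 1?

Ebmaj7

Beat 1 of bar 9 is beat (9−1)×3 + 1 = 25 overall.
Running totals: Asus4 ends at 3, Bbdim ends at 6, Bsus4 ends at 9, Esus4 ends at 10, Gm ends at 16, Cdim ends at 20, Gm7 ends at 23, Ebmaj7 ends at 25.
Beat 25 falls within Ebmaj7.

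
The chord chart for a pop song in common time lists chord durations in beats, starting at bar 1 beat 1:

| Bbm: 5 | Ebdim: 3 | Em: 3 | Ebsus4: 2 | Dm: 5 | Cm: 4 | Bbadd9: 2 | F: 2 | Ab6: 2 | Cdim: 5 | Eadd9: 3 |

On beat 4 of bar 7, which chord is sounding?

Ab6

Beat 4 of bar 7 is beat (7−1)×4 + 4 = 28 overall.
Running totals: Bbm ends at 5, Ebdim ends at 8, Em ends at 11, Ebsus4 ends at 13, Dm ends at 18, Cm ends at 22, Bbadd9 ends at 24, F ends at 26, Ab6 ends at 28.
Beat 28 falls within Ab6.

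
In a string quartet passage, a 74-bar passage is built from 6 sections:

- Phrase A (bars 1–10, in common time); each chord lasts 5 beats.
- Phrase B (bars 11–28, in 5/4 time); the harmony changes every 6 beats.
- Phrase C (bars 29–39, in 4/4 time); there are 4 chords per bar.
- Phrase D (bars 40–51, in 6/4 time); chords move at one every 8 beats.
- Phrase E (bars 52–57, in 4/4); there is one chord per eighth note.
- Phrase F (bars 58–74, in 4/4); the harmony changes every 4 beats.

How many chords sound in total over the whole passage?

A: 10 bars × 4 beats = 40 beats; 5 beats/chord → 8 chords.
B: 18 bars × 5 beats = 90 beats; 6 beats/chord → 15 chords.
C: 11 bars × 4 beats = 44 beats; 1 beat/chord → 44 chords.
D: 12 bars × 6 beats = 72 beats; 8 beats/chord → 9 chords.
E: 6 bars × 4 beats = 24 beats; 0.5 beats/chord → 48 chords.
F: 17 bars × 4 beats = 68 beats; 4 beats/chord → 17 chords.
Total: 8 + 15 + 44 + 9 + 48 + 17 = 141.

141 chords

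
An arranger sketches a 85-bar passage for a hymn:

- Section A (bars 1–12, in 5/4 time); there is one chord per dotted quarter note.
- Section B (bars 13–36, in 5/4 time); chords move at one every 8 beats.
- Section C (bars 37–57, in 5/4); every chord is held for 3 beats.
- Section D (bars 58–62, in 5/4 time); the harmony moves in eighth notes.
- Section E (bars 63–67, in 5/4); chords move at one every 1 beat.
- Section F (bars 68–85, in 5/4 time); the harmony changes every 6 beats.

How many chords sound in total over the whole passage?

A: 12 bars × 5 beats = 60 beats; 1.5 beats/chord → 40 chords.
B: 24 bars × 5 beats = 120 beats; 8 beats/chord → 15 chords.
C: 21 bars × 5 beats = 105 beats; 3 beats/chord → 35 chords.
D: 5 bars × 5 beats = 25 beats; 0.5 beats/chord → 50 chords.
E: 5 bars × 5 beats = 25 beats; 1 beat/chord → 25 chords.
F: 18 bars × 5 beats = 90 beats; 6 beats/chord → 15 chords.
Total: 40 + 15 + 35 + 50 + 25 + 15 = 180.

180 chords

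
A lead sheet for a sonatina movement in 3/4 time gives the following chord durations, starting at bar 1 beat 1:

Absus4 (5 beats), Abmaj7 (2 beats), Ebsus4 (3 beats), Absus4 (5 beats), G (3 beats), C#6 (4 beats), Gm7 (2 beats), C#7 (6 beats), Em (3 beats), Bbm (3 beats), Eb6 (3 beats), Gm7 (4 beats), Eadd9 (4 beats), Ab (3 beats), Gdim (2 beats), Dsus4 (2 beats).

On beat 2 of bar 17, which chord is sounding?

Beat 2 of bar 17 is beat (17−1)×3 + 2 = 50 overall.
Running totals: Absus4 ends at 5, Abmaj7 ends at 7, Ebsus4 ends at 10, Absus4 ends at 15, G ends at 18, C#6 ends at 22, Gm7 ends at 24, C#7 ends at 30, Em ends at 33, Bbm ends at 36, Eb6 ends at 39, Gm7 ends at 43, Eadd9 ends at 47, Ab ends at 50.
Beat 50 falls within Ab.

Ab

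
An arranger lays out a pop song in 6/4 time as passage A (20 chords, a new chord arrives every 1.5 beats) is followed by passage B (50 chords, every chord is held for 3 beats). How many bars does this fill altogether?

A: 20 × 1.5 = 30 beats = 5 bars.
B: 50 × 3 = 150 beats = 25 bars.
Total: 5 + 25 = 30 bars.

30 bars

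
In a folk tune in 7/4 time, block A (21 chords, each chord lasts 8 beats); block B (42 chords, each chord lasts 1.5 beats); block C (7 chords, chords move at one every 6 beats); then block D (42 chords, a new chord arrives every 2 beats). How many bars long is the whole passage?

51 bars

A: 21 × 8 = 168 beats = 24 bars.
B: 42 × 1.5 = 63 beats = 9 bars.
C: 7 × 6 = 42 beats = 6 bars.
D: 42 × 2 = 84 beats = 12 bars.
Total: 24 + 9 + 6 + 12 = 51 bars.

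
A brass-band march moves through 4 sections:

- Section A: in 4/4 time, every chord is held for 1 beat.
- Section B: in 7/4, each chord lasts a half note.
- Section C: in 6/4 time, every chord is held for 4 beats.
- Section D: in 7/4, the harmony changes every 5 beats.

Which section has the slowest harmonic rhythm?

Section D

A: each chord is 1 beat in 4/4, so 4 per bar.
B: each chord is 2 beats in 7/4, so 3.5 per bar.
C: each chord is 4 beats in 6/4, so 1.5 per bar.
D: each chord is 5 beats in 7/4, so 1.4 per bar.
Slowest is D at 1.4 chords/bar.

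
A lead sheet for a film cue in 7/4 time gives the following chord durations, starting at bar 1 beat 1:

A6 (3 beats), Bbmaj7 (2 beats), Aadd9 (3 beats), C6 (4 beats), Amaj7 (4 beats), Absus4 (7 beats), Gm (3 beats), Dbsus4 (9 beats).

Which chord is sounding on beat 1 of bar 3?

Beat 1 of bar 3 is beat (3−1)×7 + 1 = 15 overall.
Running totals: A6 ends at 3, Bbmaj7 ends at 5, Aadd9 ends at 8, C6 ends at 12, Amaj7 ends at 16.
Beat 15 falls within Amaj7.

Amaj7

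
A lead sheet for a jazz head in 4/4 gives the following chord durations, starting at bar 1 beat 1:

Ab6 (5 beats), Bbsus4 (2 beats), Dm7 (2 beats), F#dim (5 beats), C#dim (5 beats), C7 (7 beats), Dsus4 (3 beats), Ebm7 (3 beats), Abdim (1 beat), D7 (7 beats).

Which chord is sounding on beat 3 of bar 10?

D7

Beat 3 of bar 10 is beat (10−1)×4 + 3 = 39 overall.
Running totals: Ab6 ends at 5, Bbsus4 ends at 7, Dm7 ends at 9, F#dim ends at 14, C#dim ends at 19, C7 ends at 26, Dsus4 ends at 29, Ebm7 ends at 32, Abdim ends at 33, D7 ends at 40.
Beat 39 falls within D7.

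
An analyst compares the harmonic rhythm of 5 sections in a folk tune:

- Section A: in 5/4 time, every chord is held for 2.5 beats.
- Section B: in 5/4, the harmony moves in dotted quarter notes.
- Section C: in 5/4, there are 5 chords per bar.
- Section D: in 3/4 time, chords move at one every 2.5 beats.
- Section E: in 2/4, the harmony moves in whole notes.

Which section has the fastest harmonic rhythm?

Section C

A: each chord is 2.5 beats in 5/4, so 2 per bar.
B: each chord is 1.5 beats in 5/4, so 10/3 per bar.
C: each chord is 1 beat in 5/4, so 5 per bar.
D: each chord is 2.5 beats in 3/4, so 1.2 per bar.
E: each chord is 4 beats in 2/4, so 0.5 per bar.
Fastest is C at 5 chords/bar.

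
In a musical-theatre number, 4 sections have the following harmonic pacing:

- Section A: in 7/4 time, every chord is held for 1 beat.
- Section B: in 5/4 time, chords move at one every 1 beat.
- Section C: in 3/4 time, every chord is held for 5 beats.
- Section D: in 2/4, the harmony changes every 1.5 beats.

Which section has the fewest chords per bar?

A: each chord is 1 beat in 7/4, so 7 per bar.
B: each chord is 1 beat in 5/4, so 5 per bar.
C: each chord is 5 beats in 3/4, so 0.6 per bar.
D: each chord is 1.5 beats in 2/4, so 4/3 per bar.
Slowest is C at 0.6 chords/bar.

Section C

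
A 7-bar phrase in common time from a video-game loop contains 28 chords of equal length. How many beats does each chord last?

1 beat

7 bars × 4 beats/bar = 28 beats total.
28 beats ÷ 28 chords = 1 beats per chord.
(That is a quarter note.)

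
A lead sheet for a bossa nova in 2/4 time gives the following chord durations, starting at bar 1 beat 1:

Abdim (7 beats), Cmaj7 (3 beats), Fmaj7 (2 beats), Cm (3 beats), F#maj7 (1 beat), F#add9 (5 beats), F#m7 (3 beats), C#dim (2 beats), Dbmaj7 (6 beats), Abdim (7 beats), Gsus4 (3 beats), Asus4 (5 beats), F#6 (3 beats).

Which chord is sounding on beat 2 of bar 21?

Beat 2 of bar 21 is beat (21−1)×2 + 2 = 42 overall.
Running totals: Abdim ends at 7, Cmaj7 ends at 10, Fmaj7 ends at 12, Cm ends at 15, F#maj7 ends at 16, F#add9 ends at 21, F#m7 ends at 24, C#dim ends at 26, Dbmaj7 ends at 32, Abdim ends at 39, Gsus4 ends at 42.
Beat 42 falls within Gsus4.

Gsus4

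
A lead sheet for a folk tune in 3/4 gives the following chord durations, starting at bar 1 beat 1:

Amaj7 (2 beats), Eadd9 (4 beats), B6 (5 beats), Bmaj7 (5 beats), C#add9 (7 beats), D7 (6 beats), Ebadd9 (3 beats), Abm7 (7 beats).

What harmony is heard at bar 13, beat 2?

Beat 2 of bar 13 is beat (13−1)×3 + 2 = 38 overall.
Running totals: Amaj7 ends at 2, Eadd9 ends at 6, B6 ends at 11, Bmaj7 ends at 16, C#add9 ends at 23, D7 ends at 29, Ebadd9 ends at 32, Abm7 ends at 39.
Beat 38 falls within Abm7.

Abm7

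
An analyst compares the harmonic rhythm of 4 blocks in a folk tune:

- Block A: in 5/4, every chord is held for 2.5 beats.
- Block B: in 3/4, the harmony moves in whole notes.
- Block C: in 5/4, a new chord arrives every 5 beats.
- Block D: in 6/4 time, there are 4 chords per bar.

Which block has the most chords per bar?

Block D

A: 5 beats/bar ÷ 2.5 beats/chord = 2 chords/bar.
B: 3 beats/bar ÷ 4 beats/chord = 0.75 chords/bar.
C: 5 beats/bar ÷ 5 beats/chord = 1 chord/bar.
D: 6 beats/bar ÷ 1.5 beats/chord = 4 chords/bar.
Fastest is D at 4 chords/bar.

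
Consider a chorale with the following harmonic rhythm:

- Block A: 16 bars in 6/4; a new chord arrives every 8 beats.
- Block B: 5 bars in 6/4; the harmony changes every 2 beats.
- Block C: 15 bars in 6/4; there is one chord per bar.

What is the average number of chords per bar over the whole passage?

A: 16 bars of 6 beats is 96 beats; at 8 beats each that's 12 chords.
B: 5 bars of 6 beats is 30 beats; at 2 beats each that's 15 chords.
C: 15 bars of 6 beats is 90 beats; at 6 beats each that's 15 chords.
Overall: 42 chords over 36 bars → 42/36 = 7/6 chords per bar.

7/6 chords per bar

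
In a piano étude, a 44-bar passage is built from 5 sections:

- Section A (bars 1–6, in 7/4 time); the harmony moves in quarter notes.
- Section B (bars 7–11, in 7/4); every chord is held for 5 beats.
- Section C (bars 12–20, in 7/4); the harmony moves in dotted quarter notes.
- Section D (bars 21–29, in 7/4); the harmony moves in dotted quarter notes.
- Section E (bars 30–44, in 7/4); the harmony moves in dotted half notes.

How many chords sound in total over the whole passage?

A has 42 beats and chords last 1 each, so 42 chords.
B has 35 beats and chords last 5 each, so 7 chords.
C has 63 beats and chords last 1.5 each, so 42 chords.
D has 63 beats and chords last 1.5 each, so 42 chords.
E has 105 beats and chords last 3 each, so 35 chords.
Total: 42 + 7 + 42 + 42 + 35 = 168.

168 chords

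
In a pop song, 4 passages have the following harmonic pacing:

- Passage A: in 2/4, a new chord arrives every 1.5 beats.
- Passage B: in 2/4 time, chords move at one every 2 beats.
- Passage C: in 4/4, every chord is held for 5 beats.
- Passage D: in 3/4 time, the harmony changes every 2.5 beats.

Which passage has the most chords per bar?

A: 2/1.5 = 4/3 chords/bar.
B: 2/2 = 1 chord/bar.
C: 4/5 = 0.8 chords/bar.
D: 3/2.5 = 1.2 chords/bar.
Fastest is A at 4/3 chords/bar.

Passage A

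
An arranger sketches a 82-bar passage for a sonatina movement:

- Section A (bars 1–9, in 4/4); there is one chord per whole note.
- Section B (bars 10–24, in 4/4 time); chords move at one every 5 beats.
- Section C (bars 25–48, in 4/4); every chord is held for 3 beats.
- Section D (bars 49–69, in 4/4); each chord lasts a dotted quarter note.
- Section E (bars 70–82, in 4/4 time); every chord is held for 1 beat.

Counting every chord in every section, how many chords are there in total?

161 chords

A: 9 bars × 4 beats = 36 beats; 4 beats/chord → 9 chords.
B: 15 bars × 4 beats = 60 beats; 5 beats/chord → 12 chords.
C: 24 bars × 4 beats = 96 beats; 3 beats/chord → 32 chords.
D: 21 bars × 4 beats = 84 beats; 1.5 beats/chord → 56 chords.
E: 13 bars × 4 beats = 52 beats; 1 beat/chord → 52 chords.
Total: 9 + 12 + 32 + 56 + 52 = 161.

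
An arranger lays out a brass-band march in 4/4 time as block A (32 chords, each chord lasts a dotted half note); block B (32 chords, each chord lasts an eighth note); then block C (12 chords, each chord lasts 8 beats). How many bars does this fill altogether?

A: 32 × 3 = 96 beats = 24 bars.
B: 32 × 0.5 = 16 beats = 4 bars.
C: 12 × 8 = 96 beats = 24 bars.
Total: 24 + 4 + 24 = 52 bars.

52 bars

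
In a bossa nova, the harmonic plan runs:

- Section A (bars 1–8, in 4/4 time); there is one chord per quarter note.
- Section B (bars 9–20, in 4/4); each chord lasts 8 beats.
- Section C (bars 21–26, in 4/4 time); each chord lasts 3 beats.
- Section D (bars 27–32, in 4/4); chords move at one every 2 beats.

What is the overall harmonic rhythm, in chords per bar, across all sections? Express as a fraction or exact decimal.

29/16 chords per bar

A: 8 × 4 = 32 beats ÷ 1 = 32 chords.
B: 12 × 4 = 48 beats ÷ 8 = 6 chords.
C: 6 × 4 = 24 beats ÷ 3 = 8 chords.
D: 6 × 4 = 24 beats ÷ 2 = 12 chords.
Overall: 58 chords over 32 bars → 58/32 = 29/16 chords per bar.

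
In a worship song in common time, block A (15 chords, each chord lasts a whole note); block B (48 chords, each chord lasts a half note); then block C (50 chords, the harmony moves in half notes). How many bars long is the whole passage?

64 bars

A: 15 × 4 = 60 beats = 15 bars.
B: 48 × 2 = 96 beats = 24 bars.
C: 50 × 2 = 100 beats = 25 bars.
Total: 15 + 24 + 25 = 64 bars.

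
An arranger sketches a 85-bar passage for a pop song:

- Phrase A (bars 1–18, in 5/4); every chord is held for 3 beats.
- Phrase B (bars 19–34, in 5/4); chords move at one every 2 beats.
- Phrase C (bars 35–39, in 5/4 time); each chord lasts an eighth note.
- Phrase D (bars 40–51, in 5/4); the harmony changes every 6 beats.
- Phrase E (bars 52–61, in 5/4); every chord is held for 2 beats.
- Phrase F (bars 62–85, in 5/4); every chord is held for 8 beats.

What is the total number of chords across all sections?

A has 90 beats and chords last 3 each, so 30 chords.
B has 80 beats and chords last 2 each, so 40 chords.
C has 25 beats and chords last 0.5 each, so 50 chords.
D has 60 beats and chords last 6 each, so 10 chords.
E has 50 beats and chords last 2 each, so 25 chords.
F has 120 beats and chords last 8 each, so 15 chords.
Total: 30 + 40 + 50 + 10 + 25 + 15 = 170.

170 chords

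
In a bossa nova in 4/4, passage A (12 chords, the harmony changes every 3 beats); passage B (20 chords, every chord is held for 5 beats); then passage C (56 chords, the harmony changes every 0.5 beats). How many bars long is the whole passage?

A: 12 × 3 = 36 beats = 9 bars.
B: 20 × 5 = 100 beats = 25 bars.
C: 56 × 0.5 = 28 beats = 7 bars.
Total: 9 + 25 + 7 = 41 bars.

41 bars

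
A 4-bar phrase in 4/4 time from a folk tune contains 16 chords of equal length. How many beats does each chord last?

4 bars × 4 beats/bar = 16 beats total.
16 beats ÷ 16 chords = 1 beats per chord.
(That is a quarter note.)

1 beat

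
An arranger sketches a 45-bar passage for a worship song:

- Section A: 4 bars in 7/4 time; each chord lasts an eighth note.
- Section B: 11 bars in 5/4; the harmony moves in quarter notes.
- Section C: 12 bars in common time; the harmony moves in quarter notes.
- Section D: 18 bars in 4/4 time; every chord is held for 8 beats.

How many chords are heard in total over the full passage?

A: 4·7 = 28 beats, 28/0.5 = 56 chords.
B: 11·5 = 55 beats, 55/1 = 55 chords.
C: 12·4 = 48 beats, 48/1 = 48 chords.
D: 18·4 = 72 beats, 72/8 = 9 chords.
Total: 56 + 55 + 48 + 9 = 168.

168 chords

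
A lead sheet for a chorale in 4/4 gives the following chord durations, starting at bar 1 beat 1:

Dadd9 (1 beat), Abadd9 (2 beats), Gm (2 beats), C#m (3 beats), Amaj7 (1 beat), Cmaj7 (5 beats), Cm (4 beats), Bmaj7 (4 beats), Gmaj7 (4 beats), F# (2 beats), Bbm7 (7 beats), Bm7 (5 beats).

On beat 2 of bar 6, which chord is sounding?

Beat 2 of bar 6 is beat (6−1)×4 + 2 = 22 overall.
Running totals: Dadd9 ends at 1, Abadd9 ends at 3, Gm ends at 5, C#m ends at 8, Amaj7 ends at 9, Cmaj7 ends at 14, Cm ends at 18, Bmaj7 ends at 22.
Beat 22 falls within Bmaj7.

Bmaj7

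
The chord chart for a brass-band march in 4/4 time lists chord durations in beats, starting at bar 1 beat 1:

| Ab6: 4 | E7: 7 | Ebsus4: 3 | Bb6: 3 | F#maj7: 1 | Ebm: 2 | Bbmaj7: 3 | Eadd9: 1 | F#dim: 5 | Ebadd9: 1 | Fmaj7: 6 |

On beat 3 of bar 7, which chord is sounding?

F#dim

Beat 3 of bar 7 is beat (7−1)×4 + 3 = 27 overall.
Running totals: Ab6 ends at 4, E7 ends at 11, Ebsus4 ends at 14, Bb6 ends at 17, F#maj7 ends at 18, Ebm ends at 20, Bbmaj7 ends at 23, Eadd9 ends at 24, F#dim ends at 29.
Beat 27 falls within F#dim.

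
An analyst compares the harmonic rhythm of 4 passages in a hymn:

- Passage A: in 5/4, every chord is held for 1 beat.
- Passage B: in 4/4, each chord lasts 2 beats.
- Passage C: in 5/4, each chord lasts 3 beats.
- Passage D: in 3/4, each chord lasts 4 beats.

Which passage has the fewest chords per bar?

Passage D

A: 5/1 = 5 chords/bar.
B: 4/2 = 2 chords/bar.
C: 5/3 = 5/3 chords/bar.
D: 3/4 = 0.75 chords/bar.
Slowest is D at 0.75 chords/bar.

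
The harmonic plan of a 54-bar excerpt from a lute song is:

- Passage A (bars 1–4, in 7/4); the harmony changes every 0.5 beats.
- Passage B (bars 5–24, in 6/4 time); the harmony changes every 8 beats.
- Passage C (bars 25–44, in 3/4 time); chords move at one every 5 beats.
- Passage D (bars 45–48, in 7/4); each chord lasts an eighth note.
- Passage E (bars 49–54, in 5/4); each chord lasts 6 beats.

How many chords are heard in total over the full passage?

A has 28 beats and chords last 0.5 each, so 56 chords.
B has 120 beats and chords last 8 each, so 15 chords.
C has 60 beats and chords last 5 each, so 12 chords.
D has 28 beats and chords last 0.5 each, so 56 chords.
E has 30 beats and chords last 6 each, so 5 chords.
Total: 56 + 15 + 12 + 56 + 5 = 144.

144 chords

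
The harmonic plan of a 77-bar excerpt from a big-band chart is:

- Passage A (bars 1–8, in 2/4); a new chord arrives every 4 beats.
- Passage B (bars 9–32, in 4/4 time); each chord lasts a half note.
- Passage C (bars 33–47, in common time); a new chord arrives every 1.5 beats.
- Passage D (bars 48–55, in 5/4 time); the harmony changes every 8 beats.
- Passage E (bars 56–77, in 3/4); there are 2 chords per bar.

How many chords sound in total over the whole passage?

141 chords

A: 8 bars × 2 beats = 16 beats; 4 beats/chord → 4 chords.
B: 24 bars × 4 beats = 96 beats; 2 beats/chord → 48 chords.
C: 15 bars × 4 beats = 60 beats; 1.5 beats/chord → 40 chords.
D: 8 bars × 5 beats = 40 beats; 8 beats/chord → 5 chords.
E: 22 bars × 3 beats = 66 beats; 1.5 beats/chord → 44 chords.
Total: 4 + 48 + 40 + 5 + 44 = 141.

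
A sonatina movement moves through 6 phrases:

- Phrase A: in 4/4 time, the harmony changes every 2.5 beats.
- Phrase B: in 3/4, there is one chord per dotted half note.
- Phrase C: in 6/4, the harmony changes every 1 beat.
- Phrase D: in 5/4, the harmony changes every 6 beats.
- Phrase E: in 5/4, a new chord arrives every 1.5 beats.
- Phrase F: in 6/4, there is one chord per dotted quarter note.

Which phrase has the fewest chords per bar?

Phrase D

A: each chord is 2.5 beats in 4/4, so 1.6 per bar.
B: each chord is 3 beats in 3/4, so 1 per bar.
C: each chord is 1 beat in 6/4, so 6 per bar.
D: each chord is 6 beats in 5/4, so 5/6 per bar.
E: each chord is 1.5 beats in 5/4, so 10/3 per bar.
F: each chord is 1.5 beats in 6/4, so 4 per bar.
Slowest is D at 5/6 chords/bar.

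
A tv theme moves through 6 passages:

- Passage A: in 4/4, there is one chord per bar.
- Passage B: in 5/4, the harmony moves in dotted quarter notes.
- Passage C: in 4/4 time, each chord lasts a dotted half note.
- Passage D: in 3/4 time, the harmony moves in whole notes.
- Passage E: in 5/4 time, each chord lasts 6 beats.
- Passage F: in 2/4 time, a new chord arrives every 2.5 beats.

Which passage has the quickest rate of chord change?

Passage B

A: each chord is 4 beats in 4/4, so 1 per bar.
B: each chord is 1.5 beats in 5/4, so 10/3 per bar.
C: each chord is 3 beats in 4/4, so 4/3 per bar.
D: each chord is 4 beats in 3/4, so 0.75 per bar.
E: each chord is 6 beats in 5/4, so 5/6 per bar.
F: each chord is 2.5 beats in 2/4, so 0.8 per bar.
Fastest is B at 10/3 chords/bar.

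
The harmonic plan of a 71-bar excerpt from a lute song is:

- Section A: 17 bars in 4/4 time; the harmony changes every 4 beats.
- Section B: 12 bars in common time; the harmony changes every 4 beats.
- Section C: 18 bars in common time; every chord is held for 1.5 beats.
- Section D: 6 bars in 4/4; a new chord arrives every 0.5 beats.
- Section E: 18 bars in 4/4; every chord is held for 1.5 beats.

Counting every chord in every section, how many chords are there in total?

173 chords

A has 68 beats and chords last 4 each, so 17 chords.
B has 48 beats and chords last 4 each, so 12 chords.
C has 72 beats and chords last 1.5 each, so 48 chords.
D has 24 beats and chords last 0.5 each, so 48 chords.
E has 72 beats and chords last 1.5 each, so 48 chords.
Total: 17 + 12 + 48 + 48 + 48 = 173.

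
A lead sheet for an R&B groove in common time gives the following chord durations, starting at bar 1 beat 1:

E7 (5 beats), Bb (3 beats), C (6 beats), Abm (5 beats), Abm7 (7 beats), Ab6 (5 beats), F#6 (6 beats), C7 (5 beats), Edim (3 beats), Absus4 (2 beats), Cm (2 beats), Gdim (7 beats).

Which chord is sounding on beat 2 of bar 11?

Beat 2 of bar 11 is beat (11−1)×4 + 2 = 42 overall.
Running totals: E7 ends at 5, Bb ends at 8, C ends at 14, Abm ends at 19, Abm7 ends at 26, Ab6 ends at 31, F#6 ends at 37, C7 ends at 42.
Beat 42 falls within C7.

C7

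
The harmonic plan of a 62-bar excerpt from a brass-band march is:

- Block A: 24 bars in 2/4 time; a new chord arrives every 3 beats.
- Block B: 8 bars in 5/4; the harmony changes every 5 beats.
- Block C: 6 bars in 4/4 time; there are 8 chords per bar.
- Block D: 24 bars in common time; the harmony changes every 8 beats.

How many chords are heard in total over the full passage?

A: 24·2 = 48 beats, 48/3 = 16 chords.
B: 8·5 = 40 beats, 40/5 = 8 chords.
C: 6·4 = 24 beats, 24/0.5 = 48 chords.
D: 24·4 = 96 beats, 96/8 = 12 chords.
Total: 16 + 8 + 48 + 12 = 84.

84 chords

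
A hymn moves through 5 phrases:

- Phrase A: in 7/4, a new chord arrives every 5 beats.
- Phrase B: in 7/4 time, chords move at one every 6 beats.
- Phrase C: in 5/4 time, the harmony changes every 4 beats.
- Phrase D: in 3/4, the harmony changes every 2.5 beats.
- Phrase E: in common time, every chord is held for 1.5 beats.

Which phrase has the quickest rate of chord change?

A: 7 beats/bar ÷ 5 beats/chord = 1.4 chords/bar.
B: 7 beats/bar ÷ 6 beats/chord = 7/6 chords/bar.
C: 5 beats/bar ÷ 4 beats/chord = 1.25 chords/bar.
D: 3 beats/bar ÷ 2.5 beats/chord = 1.2 chords/bar.
E: 4 beats/bar ÷ 1.5 beats/chord = 8/3 chords/bar.
Fastest is E at 8/3 chords/bar.

Phrase E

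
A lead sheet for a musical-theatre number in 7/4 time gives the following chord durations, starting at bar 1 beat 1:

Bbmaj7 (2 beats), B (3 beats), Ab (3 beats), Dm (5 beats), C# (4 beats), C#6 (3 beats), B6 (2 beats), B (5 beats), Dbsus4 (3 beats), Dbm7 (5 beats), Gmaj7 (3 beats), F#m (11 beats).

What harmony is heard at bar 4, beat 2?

B

Beat 2 of bar 4 is beat (4−1)×7 + 2 = 23 overall.
Running totals: Bbmaj7 ends at 2, B ends at 5, Ab ends at 8, Dm ends at 13, C# ends at 17, C#6 ends at 20, B6 ends at 22, B ends at 27.
Beat 23 falls within B.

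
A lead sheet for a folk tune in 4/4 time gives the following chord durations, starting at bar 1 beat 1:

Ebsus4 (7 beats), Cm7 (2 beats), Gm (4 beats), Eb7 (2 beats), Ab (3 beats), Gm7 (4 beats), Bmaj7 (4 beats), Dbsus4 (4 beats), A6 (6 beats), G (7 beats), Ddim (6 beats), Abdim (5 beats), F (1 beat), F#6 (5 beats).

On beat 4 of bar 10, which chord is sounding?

Beat 4 of bar 10 is beat (10−1)×4 + 4 = 40 overall.
Running totals: Ebsus4 ends at 7, Cm7 ends at 9, Gm ends at 13, Eb7 ends at 15, Ab ends at 18, Gm7 ends at 22, Bmaj7 ends at 26, Dbsus4 ends at 30, A6 ends at 36, G ends at 43.
Beat 40 falls within G.

G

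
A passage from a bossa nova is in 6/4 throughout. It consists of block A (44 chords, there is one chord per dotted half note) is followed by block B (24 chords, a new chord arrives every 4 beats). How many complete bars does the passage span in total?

A: 44 × 3 = 132 beats = 22 bars.
B: 24 × 4 = 96 beats = 16 bars.
Total: 22 + 16 = 38 bars.

38 bars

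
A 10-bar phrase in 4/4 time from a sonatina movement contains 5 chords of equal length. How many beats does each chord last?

8 beats

10 bars × 4 beats/bar = 40 beats total.
40 beats ÷ 5 chords = 8 beats per chord.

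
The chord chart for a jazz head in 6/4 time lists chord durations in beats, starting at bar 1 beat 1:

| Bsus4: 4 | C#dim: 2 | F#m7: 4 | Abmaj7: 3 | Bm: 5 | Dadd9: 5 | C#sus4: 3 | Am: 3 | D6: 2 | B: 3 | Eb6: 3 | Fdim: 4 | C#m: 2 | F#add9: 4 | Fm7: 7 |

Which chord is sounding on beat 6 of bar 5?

Beat 6 of bar 5 is beat (5−1)×6 + 6 = 30 overall.
Running totals: Bsus4 ends at 4, C#dim ends at 6, F#m7 ends at 10, Abmaj7 ends at 13, Bm ends at 18, Dadd9 ends at 23, C#sus4 ends at 26, Am ends at 29, D6 ends at 31.
Beat 30 falls within D6.

D6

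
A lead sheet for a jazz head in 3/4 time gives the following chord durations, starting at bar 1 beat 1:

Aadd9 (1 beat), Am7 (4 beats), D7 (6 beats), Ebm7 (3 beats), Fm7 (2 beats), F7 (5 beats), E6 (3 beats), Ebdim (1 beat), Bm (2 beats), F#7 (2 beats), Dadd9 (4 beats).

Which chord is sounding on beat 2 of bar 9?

Bm

Beat 2 of bar 9 is beat (9−1)×3 + 2 = 26 overall.
Running totals: Aadd9 ends at 1, Am7 ends at 5, D7 ends at 11, Ebm7 ends at 14, Fm7 ends at 16, F7 ends at 21, E6 ends at 24, Ebdim ends at 25, Bm ends at 27.
Beat 26 falls within Bm.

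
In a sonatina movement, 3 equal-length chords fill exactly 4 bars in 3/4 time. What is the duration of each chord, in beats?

4 beats

4 bars × 3 beats/bar = 12 beats total.
12 beats ÷ 3 chords = 4 beats per chord.
(That is a whole note.)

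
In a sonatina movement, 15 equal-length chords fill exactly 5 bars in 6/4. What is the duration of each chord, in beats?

5 bars × 6 beats/bar = 30 beats total.
30 beats ÷ 15 chords = 2 beats per chord.
(That is a half note.)

2 beats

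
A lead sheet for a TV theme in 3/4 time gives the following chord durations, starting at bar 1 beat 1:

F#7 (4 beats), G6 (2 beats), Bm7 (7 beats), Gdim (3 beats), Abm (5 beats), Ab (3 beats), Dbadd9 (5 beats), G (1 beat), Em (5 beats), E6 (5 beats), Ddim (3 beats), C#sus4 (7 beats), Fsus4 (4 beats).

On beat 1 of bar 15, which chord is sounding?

Ddim

Beat 1 of bar 15 is beat (15−1)×3 + 1 = 43 overall.
Running totals: F#7 ends at 4, G6 ends at 6, Bm7 ends at 13, Gdim ends at 16, Abm ends at 21, Ab ends at 24, Dbadd9 ends at 29, G ends at 30, Em ends at 35, E6 ends at 40, Ddim ends at 43.
Beat 43 falls within Ddim.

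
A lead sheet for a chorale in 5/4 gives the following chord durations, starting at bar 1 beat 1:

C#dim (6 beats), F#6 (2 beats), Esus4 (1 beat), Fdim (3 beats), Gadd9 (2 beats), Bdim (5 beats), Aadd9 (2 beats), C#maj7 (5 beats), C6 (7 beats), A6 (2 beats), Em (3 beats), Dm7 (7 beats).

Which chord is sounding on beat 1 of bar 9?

Beat 1 of bar 9 is beat (9−1)×5 + 1 = 41 overall.
Running totals: C#dim ends at 6, F#6 ends at 8, Esus4 ends at 9, Fdim ends at 12, Gadd9 ends at 14, Bdim ends at 19, Aadd9 ends at 21, C#maj7 ends at 26, C6 ends at 33, A6 ends at 35, Em ends at 38, Dm7 ends at 45.
Beat 41 falls within Dm7.

Dm7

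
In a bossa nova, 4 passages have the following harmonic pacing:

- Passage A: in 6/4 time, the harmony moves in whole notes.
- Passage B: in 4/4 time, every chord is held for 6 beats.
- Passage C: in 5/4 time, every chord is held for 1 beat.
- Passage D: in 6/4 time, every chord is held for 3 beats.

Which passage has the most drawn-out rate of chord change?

A: 6 beats/bar ÷ 4 beats/chord = 1.5 chords/bar.
B: 4 beats/bar ÷ 6 beats/chord = 2/3 chords/bar.
C: 5 beats/bar ÷ 1 beat/chord = 5 chords/bar.
D: 6 beats/bar ÷ 3 beats/chord = 2 chords/bar.
Slowest is B at 2/3 chords/bar.

Passage B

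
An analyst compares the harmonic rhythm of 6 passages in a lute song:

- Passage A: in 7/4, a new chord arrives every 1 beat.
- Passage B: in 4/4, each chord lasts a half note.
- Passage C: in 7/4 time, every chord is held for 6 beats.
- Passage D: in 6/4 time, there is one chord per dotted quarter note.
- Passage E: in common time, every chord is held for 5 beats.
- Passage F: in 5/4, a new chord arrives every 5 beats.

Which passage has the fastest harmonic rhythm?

Passage A

A: 7 beats/bar ÷ 1 beat/chord = 7 chords/bar.
B: 4 beats/bar ÷ 2 beats/chord = 2 chords/bar.
C: 7 beats/bar ÷ 6 beats/chord = 7/6 chords/bar.
D: 6 beats/bar ÷ 1.5 beats/chord = 4 chords/bar.
E: 4 beats/bar ÷ 5 beats/chord = 0.8 chords/bar.
F: 5 beats/bar ÷ 5 beats/chord = 1 chord/bar.
Fastest is A at 7 chords/bar.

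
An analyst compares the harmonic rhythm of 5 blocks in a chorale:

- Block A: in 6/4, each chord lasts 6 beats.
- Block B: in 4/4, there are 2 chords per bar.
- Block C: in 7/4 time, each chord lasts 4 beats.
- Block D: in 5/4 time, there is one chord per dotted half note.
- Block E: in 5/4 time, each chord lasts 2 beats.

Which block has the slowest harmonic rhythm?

A: 6/6 = 1 chord/bar.
B: 4/2 = 2 chords/bar.
C: 7/4 = 1.75 chords/bar.
D: 5/3 = 5/3 chords/bar.
E: 5/2 = 2.5 chords/bar.
Slowest is A at 1 chords/bar.

Block A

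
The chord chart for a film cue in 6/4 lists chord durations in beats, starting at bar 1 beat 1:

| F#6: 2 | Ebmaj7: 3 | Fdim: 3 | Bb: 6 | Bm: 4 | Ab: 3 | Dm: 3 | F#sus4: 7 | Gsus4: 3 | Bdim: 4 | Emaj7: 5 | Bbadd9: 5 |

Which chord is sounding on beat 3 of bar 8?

Beat 3 of bar 8 is beat (8−1)×6 + 3 = 45 overall.
Running totals: F#6 ends at 2, Ebmaj7 ends at 5, Fdim ends at 8, Bb ends at 14, Bm ends at 18, Ab ends at 21, Dm ends at 24, F#sus4 ends at 31, Gsus4 ends at 34, Bdim ends at 38, Emaj7 ends at 43, Bbadd9 ends at 48.
Beat 45 falls within Bbadd9.

Bbadd9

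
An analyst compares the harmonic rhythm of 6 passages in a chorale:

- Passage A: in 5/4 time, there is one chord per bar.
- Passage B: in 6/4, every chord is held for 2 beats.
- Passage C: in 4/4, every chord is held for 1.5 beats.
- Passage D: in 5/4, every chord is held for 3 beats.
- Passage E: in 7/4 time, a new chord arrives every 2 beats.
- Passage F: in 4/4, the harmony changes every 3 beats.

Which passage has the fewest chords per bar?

A: 5 beats/bar ÷ 5 beats/chord = 1 chord/bar.
B: 6 beats/bar ÷ 2 beats/chord = 3 chords/bar.
C: 4 beats/bar ÷ 1.5 beats/chord = 8/3 chords/bar.
D: 5 beats/bar ÷ 3 beats/chord = 5/3 chords/bar.
E: 7 beats/bar ÷ 2 beats/chord = 3.5 chords/bar.
F: 4 beats/bar ÷ 3 beats/chord = 4/3 chords/bar.
Slowest is A at 1 chords/bar.

Passage A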